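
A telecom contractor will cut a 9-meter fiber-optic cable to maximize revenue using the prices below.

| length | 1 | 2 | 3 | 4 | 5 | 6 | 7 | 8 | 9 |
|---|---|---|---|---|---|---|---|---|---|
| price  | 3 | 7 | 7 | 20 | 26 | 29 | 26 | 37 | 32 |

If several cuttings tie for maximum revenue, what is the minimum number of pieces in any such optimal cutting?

Let r[k] be the best obtainable value from length k. For each k, try every first piece i and keep the best of price[i] + r[k−i].
r[1] = 3
r[2] = max(3+3, 7+0) = 7
r[3] = max(3+7, 7+3, 7+0) = 10
r[4] = max(3+10, 7+7, 7+3, 20+0) = 20
r[5] = max(3+20, 7+10, 7+7, 20+3, 26+0) = 26
r[6] = max(3+26, 7+20, 7+10, 20+7, 26+3, 29+0) = 29
r[7] = max(3+29, 7+26, 7+20, …, 29+3, 26+0) = 33
r[8] = max(3+33, 7+29, 7+26, …, 26+3, 37+0) = 40
r[9] = max(3+40, 7+33, 7+29, …, 37+3, 32+0) = 46
Maximum revenue is $46.
Now minimize piece count subject to staying optimal: for each k, pieces[k] = 1 + min over i with p[i]+r[k−i]=r[k] of pieces[k−i].
pieces[6] = 1
pieces[7] = 2
pieces[8] = 2
pieces[9] = 2

2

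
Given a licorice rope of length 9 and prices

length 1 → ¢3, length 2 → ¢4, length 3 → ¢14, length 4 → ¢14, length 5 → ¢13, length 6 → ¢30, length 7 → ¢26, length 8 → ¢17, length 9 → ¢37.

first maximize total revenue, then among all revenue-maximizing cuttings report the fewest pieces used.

Let r[k] be the best obtainable value from length k. For each k, try every first piece i and keep the best of price[i] + r[k−i].
r[1] = 3
r[2] = max(3+3, 4+0) = 6
r[3] = max(3+6, 4+3, 14+0) = 14
r[4] = max(3+14, 4+6, 14+3, 14+0) = 17
r[5] = max(3+17, 4+14, 14+6, 14+3, 13+0) = 20
r[6] = max(3+20, 4+17, 14+14, 14+6, 13+3, 30+0) = 30
r[7] = max(3+30, 4+20, 14+17, …, 30+3, 26+0) = 33
r[8] = max(3+33, 4+30, 14+20, …, 26+3, 17+0) = 36
r[9] = max(3+36, 4+33, 14+30, …, 17+3, 37+0) = 44
Maximum revenue is ¢44.
Now minimize piece count subject to staying optimal: for each k, pieces[k] = 1 + min over i with p[i]+r[k−i]=r[k] of pieces[k−i].
pieces[6] = 1
pieces[7] = 2
pieces[8] = 3
pieces[9] = 2

2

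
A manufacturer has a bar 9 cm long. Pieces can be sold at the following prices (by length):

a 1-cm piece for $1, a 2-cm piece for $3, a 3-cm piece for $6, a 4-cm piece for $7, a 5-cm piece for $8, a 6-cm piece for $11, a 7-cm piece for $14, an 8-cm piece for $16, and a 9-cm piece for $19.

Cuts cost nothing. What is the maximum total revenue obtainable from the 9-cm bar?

19

Consider every possible first cut. best[k] is the best of p[i]+best[k−i] over all sellable i≤k.
best[1] = 1
best[2] = 3
best[3] = 6
best[4] = 7  (first piece 1, then best[3]=6)
best[5] = 9  (first piece 2, then best[3]=6)
best[6] = 12  (first piece 3, then best[3]=6)
best[7] = 14
best[8] = 16
best[9] = 19
Best is to sell the whole 9-cm piece uncut for $19.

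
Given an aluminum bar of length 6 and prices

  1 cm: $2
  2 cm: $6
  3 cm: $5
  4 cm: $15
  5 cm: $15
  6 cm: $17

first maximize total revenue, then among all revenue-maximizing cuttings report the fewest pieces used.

Build r[k] bottom-up: r[k] = max over allowed piece i of (p[i] + r[k−i]).
r[1] = 2
r[2] = 6
r[3] = 8  (first piece 1, then r[2]=6)
r[4] = 15
r[5] = 17  (first piece 1, then r[4]=15)
r[6] = 21  (first piece 2, then r[4]=15)
Maximum revenue is $21.
Now minimize piece count subject to staying optimal: for each k, pieces[k] = 1 + min over i with p[i]+r[k−i]=r[k] of pieces[k−i].
pieces[3] = 2
pieces[4] = 1
pieces[5] = 2
pieces[6] = 2

2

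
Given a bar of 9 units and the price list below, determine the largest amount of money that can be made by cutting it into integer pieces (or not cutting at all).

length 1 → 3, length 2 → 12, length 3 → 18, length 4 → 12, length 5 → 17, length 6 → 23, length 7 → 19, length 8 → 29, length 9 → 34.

Consider every possible first cut. v[k] is the best of p[i]+v[k−i] over all sellable i≤k.
v[1] = 3
v[2] = 12
v[3] = 18
v[4] = 24  (first piece 2, then v[2]=12)
v[5] = 30  (first piece 2, then v[3]=18)
v[6] = 36  (first piece 2, then v[4]=24)
v[7] = 42  (first piece 2, then v[5]=30)
v[8] = 48  (first piece 2, then v[6]=36)
v[9] = 54  (first piece 2, then v[7]=42)
One optimal cutting: 3 + 2 + 2 + 2 → 18 + 12 + 12 + 12 = 54.

54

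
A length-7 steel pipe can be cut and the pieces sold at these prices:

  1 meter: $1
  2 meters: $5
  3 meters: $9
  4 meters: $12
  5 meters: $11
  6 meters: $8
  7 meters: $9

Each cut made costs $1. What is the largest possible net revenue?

20

Build r[k] bottom-up: r[k] = max over allowed piece i of (p[i] + r[k−i]) − 1 per cut.
r[1] = 1
r[2] = 5
r[3] = 9
r[4] = 12
r[5] = 13  (first piece 2, then r[3]=9)
r[6] = 17  (first piece 3, then r[3]=9)
r[7] = 20  (first piece 3, then r[4]=12)
One optimal plan: pieces 4 + 3 (1 cut) → $21 − $1 = $20.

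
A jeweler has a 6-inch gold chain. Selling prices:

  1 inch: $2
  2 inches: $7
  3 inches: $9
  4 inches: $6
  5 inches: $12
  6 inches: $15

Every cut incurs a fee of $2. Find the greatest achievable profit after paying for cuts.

17

Consider every possible first cut. net[k] is the best of p[i]+net[k−i] over all sellable i≤k, charging 2 whenever i<k.
net[1] = 2
net[2] = max(2+2-2, 7+0) = 7
net[3] = max(2+7-2, 7+2-2, 9+0) = 9
net[4] = max(2+9-2, 7+7-2, 9+2-2, 6+0) = 12
net[5] = max(2+12-2, 7+9-2, 9+7-2, 6+2-2, 12+0) = 14
net[6] = max(2+14-2, 7+12-2, 9+9-2, 6+7-2, 12+2-2, 15+0) = 17
One optimal plan: pieces 2 + 2 + 2 (2 cuts) → $21 − $4 = $17.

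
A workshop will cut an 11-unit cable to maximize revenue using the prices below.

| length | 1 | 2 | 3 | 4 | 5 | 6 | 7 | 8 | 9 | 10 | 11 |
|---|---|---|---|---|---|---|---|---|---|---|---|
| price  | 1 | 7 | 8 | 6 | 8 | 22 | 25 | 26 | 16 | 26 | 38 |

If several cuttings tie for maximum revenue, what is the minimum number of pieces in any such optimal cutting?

3

Let r[k] be the best obtainable value from length k. For each k, try every first piece i and keep the best of price[i] + r[k−i].
r[1] = 1
r[2] = max(1+1, 7+0) = 7
r[3] = max(1+7, 7+1, 8+0) = 8
r[4] = max(1+8, 7+7, 8+1, 6+0) = 14
r[5] = max(1+14, 7+8, 8+7, 6+1, 8+0) = 15
r[6] = max(1+15, 7+14, 8+8, 6+7, 8+1, 22+0) = 22
r[7] = max(1+22, 7+15, 8+14, …, 22+1, 25+0) = 25
r[8] = max(1+25, 7+22, 8+15, …, 25+1, 26+0) = 29
r[9] = max(1+29, 7+25, 8+22, …, 26+1, 16+0) = 32
r[10] = max(1+32, 7+29, 8+25, …, 16+1, 26+0) = 36
r[11] = max(1+36, 7+32, 8+29, …, 26+1, 38+0) = 39
Maximum revenue is $39.
Now minimize piece count subject to staying optimal: for each k, pieces[k] = 1 + min over i with p[i]+r[k−i]=r[k] of pieces[k−i].
pieces[8] = 2
pieces[9] = 2
pieces[10] = 3
pieces[11] = 3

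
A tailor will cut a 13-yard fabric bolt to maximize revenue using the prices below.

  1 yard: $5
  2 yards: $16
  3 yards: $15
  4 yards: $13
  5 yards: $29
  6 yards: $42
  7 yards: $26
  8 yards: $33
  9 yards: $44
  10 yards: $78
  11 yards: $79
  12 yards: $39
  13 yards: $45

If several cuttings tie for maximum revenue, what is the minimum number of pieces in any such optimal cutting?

7

Build r[k] bottom-up: r[k] = max over allowed piece i of (p[i] + r[k−i]).
r[1] = 5
r[2] = max(5+5, 16+0) = 16
r[3] = max(5+16, 16+5, 15+0) = 21
r[4] = max(5+21, 16+16, 15+5, 13+0) = 32
r[5] = max(5+32, 16+21, 15+16, 13+5, 29+0) = 37
r[6] = max(5+37, 16+32, 15+21, 13+16, 29+5, 42+0) = 48
r[7] = max(5+48, 16+37, 15+32, …, 42+5, 26+0) = 53
r[8] = max(5+53, 16+48, 15+37, …, 26+5, 33+0) = 64
r[9] = max(5+64, 16+53, 15+48, …, 33+5, 44+0) = 69
r[10] = max(5+69, 16+64, 15+53, …, 44+5, 78+0) = 80
r[11] = max(5+80, 16+69, 15+64, …, 78+5, 79+0) = 85
r[12] = max(5+85, 16+80, 15+69, …, 79+5, 39+0) = 96
r[13] = max(5+96, 16+85, 15+80, …, 39+5, 45+0) = 101
Maximum revenue is $101.
Now minimize piece count subject to staying optimal: for each k, pieces[k] = 1 + min over i with p[i]+r[k−i]=r[k] of pieces[k−i].
pieces[10] = 5
pieces[11] = 6
pieces[12] = 6
pieces[13] = 7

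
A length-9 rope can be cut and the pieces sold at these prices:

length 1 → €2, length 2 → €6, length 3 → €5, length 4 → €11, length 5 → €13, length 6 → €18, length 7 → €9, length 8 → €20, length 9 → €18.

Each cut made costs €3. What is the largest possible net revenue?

Consider every possible first cut. r[k] is the best of p[i]+r[k−i] over all sellable i≤k, charging 3 whenever i<k.
r[1] = 2
r[2] = max(2+2-3, 6+0) = 6
r[3] = max(2+6-3, 6+2-3, 5+0) = 5
r[4] = max(2+5-3, 6+6-3, 5+2-3, 11+0) = 11
r[5] = max(2+11-3, 6+5-3, 5+6-3, 11+2-3, 13+0) = 13
r[6] = max(2+13-3, 6+11-3, 5+5-3, 11+6-3, 13+2-3, 18+0) = 18
r[7] = max(2+18-3, 6+13-3, 5+11-3, …, 18+2-3, 9+0) = 17
r[8] = max(2+17-3, 6+18-3, 5+13-3, …, 9+2-3, 20+0) = 21
r[9] = max(2+21-3, 6+17-3, 5+18-3, …, 20+2-3, 18+0) = 21
One optimal plan: pieces 5 + 4 (1 cut) → €24 − €3 = €21.

21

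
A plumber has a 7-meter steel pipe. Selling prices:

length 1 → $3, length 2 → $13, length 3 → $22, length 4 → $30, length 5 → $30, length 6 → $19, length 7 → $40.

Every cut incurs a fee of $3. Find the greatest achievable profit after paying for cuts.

Let v[k] be the best obtainable value from length k. For each k, try every first piece i and keep the best of price[i] + v[k−i] minus the 3 cut fee when i<k.
v[1] = 3
v[2] = max(3+3-3, 13+0) = 13
v[3] = max(3+13-3, 13+3-3, 22+0) = 22
v[4] = max(3+22-3, 13+13-3, 22+3-3, 30+0) = 30
v[5] = max(3+30-3, 13+22-3, 22+13-3, 30+3-3, 30+0) = 32
v[6] = max(3+32-3, 13+30-3, 22+22-3, 30+13-3, 30+3-3, 19+0) = 41
v[7] = max(3+41-3, 13+32-3, 22+30-3, …, 19+3-3, 40+0) = 49
One optimal plan: pieces 4 + 3 (1 cut) → $52 − $3 = $49.

49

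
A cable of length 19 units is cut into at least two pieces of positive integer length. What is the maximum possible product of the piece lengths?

972

Define P[k] = max over 1≤i<k of i · max(k−i, P[k−i]); the inner max lets the remainder stay uncut if that's better.
Small cases: P[2]=1, P[3]=2, P[4]=4, P[5]=6, P[6]=9, P[7]=12, P[8]=18, P[9]=27, P[10]=36, P[11]=54, P[12]=81, P[13]=108, P[14]=162.
P[15] = max(1*162, 2*108, 3*81, …, 13*2, 14*1) = 243
P[16] = max(1*243, 2*162, 3*108, …, 14*2, 15*1) = 324
P[17] = max(1*324, 2*243, 3*162, …, 15*2, 16*1) = 486
P[18] = max(1*486, 2*324, 3*243, …, 16*2, 17*1) = 729
P[19] = max(1*729, 2*486, 3*324, …, 17*2, 18*1) = 972
One optimal split: 3 + 3 + 3 + 3 + 3 + 2 + 2; product 3*3*3*3*3*2*2 = 972.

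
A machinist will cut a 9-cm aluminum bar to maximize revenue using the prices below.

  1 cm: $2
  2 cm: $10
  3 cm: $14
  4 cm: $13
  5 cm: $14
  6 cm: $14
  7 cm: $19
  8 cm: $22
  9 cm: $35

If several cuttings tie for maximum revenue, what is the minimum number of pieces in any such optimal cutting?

4

Consider every possible first cut. r[k] is the best of p[i]+r[k−i] over all sellable i≤k.
r[1] = 2
r[2] = 10
r[3] = 14
r[4] = 20  (first piece 2, then r[2]=10)
r[5] = 24  (first piece 2, then r[3]=14)
r[6] = 30  (first piece 2, then r[4]=20)
r[7] = 34  (first piece 2, then r[5]=24)
r[8] = 40  (first piece 2, then r[6]=30)
r[9] = 44  (first piece 2, then r[7]=34)
Maximum revenue is $44.
Now minimize piece count subject to staying optimal: for each k, pieces[k] = 1 + min over i with p[i]+r[k−i]=r[k] of pieces[k−i].
pieces[6] = 3
pieces[7] = 3
pieces[8] = 4
pieces[9] = 4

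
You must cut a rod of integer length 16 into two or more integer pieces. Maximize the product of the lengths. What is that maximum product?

324

Define g[k] = max over 1≤i<k of i · max(k−i, g[k−i]); the inner max lets the remainder stay uncut if that's better.
g[2] = 1·max(1,0) = 1·1 = 1
g[3] = max(1·2, 2·1) = 2
g[4] = max(1·3, 2·2, 3·1) = 4
g[5] = max(1·4, 2·3, 3·2, 4·1) = 6
g[6] = max(1·6, 2·4, 3·3, 4·2, 5·1) = 9
g[7] = max(1·9, 2·6, 3·4, 4·3, 5·2, 6·1) = 12
g[8] = max(1·12, 2·9, 3·6, …, 6·2, 7·1) = 18
g[9] = max(1·18, 2·12, 3·9, …, 7·2, 8·1) = 27
g[10] = max(1·27, 2·18, 3·12, …, 8·2, 9·1) = 36
g[11] = max(1·36, 2·27, 3·18, …, 9·2, 10·1) = 54
g[12] = max(1·54, 2·36, 3·27, …, 10·2, 11·1) = 81
g[13] = max(1·81, 2·54, 3·36, …, 11·2, 12·1) = 108
g[14] = max(1·108, 2·81, 3·54, …, 12·2, 13·1) = 162
g[15] = max(1·162, 2·108, 3·81, …, 13·2, 14·1) = 243
g[16] = max(1·243, 2·162, 3·108, …, 14·2, 15·1) = 324
One optimal split: 3 + 3 + 3 + 3 + 2 + 2; product 3·3·3·3·2·2 = 324.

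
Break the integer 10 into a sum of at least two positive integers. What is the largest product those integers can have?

Define f[k] = max over 1≤i<k of i · max(k−i, f[k−i]); the inner max lets the remainder stay uncut if that's better.
f[2] = 1*max(1,0) = 1*1 = 1
f[3] = 1*max(2,1) = 1*2 = 2
f[4] = 2*max(2,1) = 2*2 = 4
f[5] = 2*max(3,2) = 2*3 = 6
f[6] = 3*max(3,2) = 3*3 = 9
f[7] = 2*max(5,6) = 2*6 = 12
f[8] = 2*max(6,9) = 2*9 = 18
f[9] = 3*max(6,9) = 3*9 = 27
f[10] = 2*max(8,18) = 2*18 = 36
One optimal split: 3 + 3 + 2 + 2; product 3*3*2*2 = 36.

36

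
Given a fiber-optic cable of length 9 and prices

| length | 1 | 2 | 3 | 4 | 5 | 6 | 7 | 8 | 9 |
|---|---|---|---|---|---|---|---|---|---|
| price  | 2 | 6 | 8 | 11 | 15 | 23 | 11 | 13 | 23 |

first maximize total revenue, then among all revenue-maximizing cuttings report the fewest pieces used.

Build r[k] bottom-up: r[k] = max over allowed piece i of (p[i] + r[k−i]).
r[1] = 2
r[2] = 6
r[3] = 8  (first piece 1, then r[2]=6)
r[4] = 12  (first piece 2, then r[2]=6)
r[5] = 15
r[6] = 23
r[7] = 25  (first piece 1, then r[6]=23)
r[8] = 29  (first piece 2, then r[6]=23)
r[9] = 31  (first piece 1, then r[8]=29)
Maximum revenue is $31.
Now minimize piece count subject to staying optimal: for each k, pieces[k] = 1 + min over i with p[i]+r[k−i]=r[k] of pieces[k−i].
pieces[6] = 1
pieces[7] = 2
pieces[8] = 2
pieces[9] = 2

2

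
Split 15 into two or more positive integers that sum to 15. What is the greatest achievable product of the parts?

243

Let m[k] be the best product for length k (with at least one cut). For each first piece i, the rest contributes max(k−i, m[k−i]).
Small cases: m[2]=1, m[3]=2, m[4]=4, m[5]=6, m[6]=9, m[7]=12, m[8]=18.
m[9] = 3×max(6,9) = 3×9 = 27
m[10] = 2×max(8,18) = 2×18 = 36
m[11] = 2×max(9,27) = 2×27 = 54
m[12] = 3×max(9,27) = 3×27 = 81
m[13] = 2×max(11,54) = 2×54 = 108
m[14] = 2×max(12,81) = 2×81 = 162
m[15] = 3×max(12,81) = 3×81 = 243
One optimal split: 3 + 3 + 3 + 3 + 3; product 3×3×3×3×3 = 243.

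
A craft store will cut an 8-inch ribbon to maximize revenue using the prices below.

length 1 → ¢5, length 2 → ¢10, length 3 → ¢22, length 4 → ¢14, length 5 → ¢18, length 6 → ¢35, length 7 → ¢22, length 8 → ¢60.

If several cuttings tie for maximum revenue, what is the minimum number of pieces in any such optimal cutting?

1

Let r[k] be the best obtainable value from length k. For each k, try every first piece i and keep the best of price[i] + r[k−i].
r[1] = 5
r[2] = max(5+5, 10+0) = 10
r[3] = max(5+10, 10+5, 22+0) = 22
r[4] = max(5+22, 10+10, 22+5, 14+0) = 27
r[5] = max(5+27, 10+22, 22+10, 14+5, 18+0) = 32
r[6] = max(5+32, 10+27, 22+22, 14+10, 18+5, 35+0) = 44
r[7] = max(5+44, 10+32, 22+27, …, 35+5, 22+0) = 49
r[8] = max(5+49, 10+44, 22+32, …, 22+5, 60+0) = 60
Maximum revenue is ¢60.
Now minimize piece count subject to staying optimal: for each k, pieces[k] = 1 + min over i with p[i]+r[k−i]=r[k] of pieces[k−i].
pieces[5] = 2
pieces[6] = 2
pieces[7] = 3
pieces[8] = 1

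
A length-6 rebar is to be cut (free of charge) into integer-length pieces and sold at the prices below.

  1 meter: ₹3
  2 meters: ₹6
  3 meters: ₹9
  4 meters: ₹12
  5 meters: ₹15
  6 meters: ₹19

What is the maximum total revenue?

19

Build v[k] bottom-up: v[k] = max over allowed piece i of (p[i] + v[k−i]).
v[1] = 3
v[2] = max(3+3, 6+0) = 6
v[3] = max(3+6, 6+3, 9+0) = 9
v[4] = max(3+9, 6+6, 9+3, 12+0) = 12
v[5] = max(3+12, 6+9, 9+6, 12+3, 15+0) = 15
v[6] = max(3+15, 6+12, 9+9, 12+6, 15+3, 19+0) = 19
Best is to sell the whole 6-meter piece uncut for ₹19.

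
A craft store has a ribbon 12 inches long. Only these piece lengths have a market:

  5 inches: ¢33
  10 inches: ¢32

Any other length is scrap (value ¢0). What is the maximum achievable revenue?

66

Build best[k] bottom-up: best[k] = max over allowed piece i of (p[i] + best[k−i]).
best[1] = 0
best[2] = 0
best[3] = 0
best[4] = 0
best[5] = 33
best[6] = 33
best[7] = 33
best[8] = 33
best[9] = 33
best[10] = max(33+33, 32+0) = 66
best[11] = max(33+33, 32+0) = 66
best[12] = max(33+33, 32+0) = 66
One optimal cutting: pieces 5 + 5 with 2 inches of scrap → ¢66.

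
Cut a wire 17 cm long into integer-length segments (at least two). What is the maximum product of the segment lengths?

Define m[k] = max over 1≤i<k of i · max(k−i, m[k−i]); the inner max lets the remainder stay uncut if that's better.
m[2] = 1×max(1,0) = 1×1 = 1
m[3] = 1×max(2,1) = 1×2 = 2
m[4] = 2×max(2,1) = 2×2 = 4
m[5] = 2×max(3,2) = 2×3 = 6
m[6] = 3×max(3,2) = 3×3 = 9
m[7] = 2×max(5,6) = 2×6 = 12
m[8] = 2×max(6,9) = 2×9 = 18
m[9] = 3×max(6,9) = 3×9 = 27
m[10] = 2×max(8,18) = 2×18 = 36
m[11] = 2×max(9,27) = 2×27 = 54
m[12] = 3×max(9,27) = 3×27 = 81
m[13] = 2×max(11,54) = 2×54 = 108
m[14] = 2×max(12,81) = 2×81 = 162
m[15] = 3×max(12,81) = 3×81 = 243
m[16] = 2×max(14,162) = 2×162 = 324
m[17] = 2×max(15,243) = 2×243 = 486
One optimal split: 3 + 3 + 3 + 3 + 3 + 2; product 3×3×3×3×3×2 = 486.

486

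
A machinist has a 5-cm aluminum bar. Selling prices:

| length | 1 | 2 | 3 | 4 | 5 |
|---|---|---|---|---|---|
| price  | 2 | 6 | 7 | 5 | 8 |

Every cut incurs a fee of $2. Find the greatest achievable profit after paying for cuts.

11

Build net[k] bottom-up: net[k] = max over allowed piece i of (p[i] + net[k−i]) − 2 per cut.
net[1] = 2
net[2] = max(2+2-2, 6+0) = 6
net[3] = max(2+6-2, 6+2-2, 7+0) = 7
net[4] = max(2+7-2, 6+6-2, 7+2-2, 5+0) = 10
net[5] = max(2+10-2, 6+7-2, 7+6-2, 5+2-2, 8+0) = 11
One optimal plan: pieces 3 + 2 (1 cut) → $13 − $2 = $11.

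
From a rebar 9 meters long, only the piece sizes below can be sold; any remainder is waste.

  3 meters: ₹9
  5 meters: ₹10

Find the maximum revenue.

Build r[k] bottom-up: r[k] = max over allowed piece i of (p[i] + r[k−i]).
r[1] = 0
r[2] = 0
r[3] = 9
r[4] = 9
r[5] = max(9+0, 10+0) = 10
r[6] = max(9+9, 10+0) = 18
r[7] = max(9+9, 10+0) = 18
r[8] = max(9+10, 10+9) = 19
r[9] = max(9+18, 10+9) = 27
One optimal cutting: 3 + 3 + 3 → ₹27.

27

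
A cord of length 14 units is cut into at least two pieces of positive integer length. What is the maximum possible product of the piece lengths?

Define g[k] = max over 1≤i<k of i · max(k−i, g[k−i]); the inner max lets the remainder stay uncut if that's better.
g[2] = 1×max(1,0) = 1×1 = 1
g[3] = max(1×2, 2×1) = 2
g[4] = max(1×3, 2×2, 3×1) = 4
g[5] = max(1×4, 2×3, 3×2, 4×1) = 6
g[6] = max(1×6, 2×4, 3×3, 4×2, 5×1) = 9
g[7] = max(1×9, 2×6, 3×4, 4×3, 5×2, 6×1) = 12
g[8] = max(1×12, 2×9, 3×6, …, 6×2, 7×1) = 18
g[9] = max(1×18, 2×12, 3×9, …, 7×2, 8×1) = 27
g[10] = max(1×27, 2×18, 3×12, …, 8×2, 9×1) = 36
g[11] = max(1×36, 2×27, 3×18, …, 9×2, 10×1) = 54
g[12] = max(1×54, 2×36, 3×27, …, 10×2, 11×1) = 81
g[13] = max(1×81, 2×54, 3×36, …, 11×2, 12×1) = 108
g[14] = max(1×108, 2×81, 3×54, …, 12×2, 13×1) = 162
One optimal split: 3 + 3 + 3 + 3 + 2; product 3×3×3×3×2 = 162.

162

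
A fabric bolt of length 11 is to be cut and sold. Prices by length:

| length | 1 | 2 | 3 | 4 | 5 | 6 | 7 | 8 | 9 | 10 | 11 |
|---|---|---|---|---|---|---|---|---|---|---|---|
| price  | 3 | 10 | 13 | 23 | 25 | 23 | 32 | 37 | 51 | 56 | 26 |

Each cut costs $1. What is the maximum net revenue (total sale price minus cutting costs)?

60

Build v[k] bottom-up: v[k] = max over allowed piece i of (p[i] + v[k−i]) − 1 per cut.
v[1] = 3
v[2] = 10
v[3] = 13
v[4] = 23
v[5] = 25  (first piece 1, then v[4]=23)
v[6] = 32  (first piece 2, then v[4]=23)
v[7] = 35  (first piece 3, then v[4]=23)
v[8] = 45  (first piece 4, then v[4]=23)
v[9] = 51
v[10] = 56
v[11] = 60  (first piece 2, then v[9]=51)
One optimal plan: pieces 9 + 2 (1 cut) → $61 − $1 = $60.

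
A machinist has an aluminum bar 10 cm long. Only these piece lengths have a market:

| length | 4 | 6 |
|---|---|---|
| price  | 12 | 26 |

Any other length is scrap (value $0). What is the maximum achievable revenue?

38

Build r[k] bottom-up: r[k] = max over allowed piece i of (p[i] + r[k−i]).
r[1] = 0
r[2] = 0
r[3] = 0
r[4] = 12
r[5] = 12
r[6] = max(12+0, 26+0) = 26
r[7] = max(12+0, 26+0) = 26
r[8] = max(12+12, 26+0) = 26
r[9] = max(12+12, 26+0) = 26
r[10] = max(12+26, 26+12) = 38
One optimal cutting: 6 + 4 → $38.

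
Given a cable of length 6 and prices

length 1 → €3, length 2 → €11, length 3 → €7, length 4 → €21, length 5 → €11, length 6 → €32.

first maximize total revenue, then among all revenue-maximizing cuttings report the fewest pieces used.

Let r[k] be the best obtainable value from length k. For each k, try every first piece i and keep the best of price[i] + r[k−i].
r[1] = 3
r[2] = 11
r[3] = 14  (first piece 1, then r[2]=11)
r[4] = 22  (first piece 2, then r[2]=11)
r[5] = 25  (first piece 1, then r[4]=22)
r[6] = 33  (first piece 2, then r[4]=22)
Maximum revenue is €33.
Now minimize piece count subject to staying optimal: for each k, pieces[k] = 1 + min over i with p[i]+r[k−i]=r[k] of pieces[k−i].
pieces[3] = 2
pieces[4] = 2
pieces[5] = 3
pieces[6] = 3

3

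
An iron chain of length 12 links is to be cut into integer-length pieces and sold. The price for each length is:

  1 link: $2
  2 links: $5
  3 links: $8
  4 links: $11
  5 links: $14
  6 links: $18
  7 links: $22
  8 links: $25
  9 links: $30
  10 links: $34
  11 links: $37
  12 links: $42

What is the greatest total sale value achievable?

42

Let r[k] be the best obtainable value from length k. For each k, try every first piece i and keep the best of price[i] + r[k−i].
r[1] = 2
r[2] = 5
r[3] = 8
r[4] = 11
r[5] = 14
r[6] = 18
r[7] = 22
r[8] = 25
r[9] = 30
r[10] = 34
r[11] = 37
r[12] = 42
Best is to sell the whole 12-link piece uncut for $42.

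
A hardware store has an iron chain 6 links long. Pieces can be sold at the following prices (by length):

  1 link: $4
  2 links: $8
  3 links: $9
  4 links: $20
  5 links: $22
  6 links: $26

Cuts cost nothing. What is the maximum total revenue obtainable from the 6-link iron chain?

Consider every possible first cut. v[k] is the best of p[i]+v[k−i] over all sellable i≤k.
v[1] = 4
v[2] = max(4+4, 8+0) = 8
v[3] = max(4+8, 8+4, 9+0) = 12
v[4] = max(4+12, 8+8, 9+4, 20+0) = 20
v[5] = max(4+20, 8+12, 9+8, 20+4, 22+0) = 24
v[6] = max(4+24, 8+20, 9+12, 20+8, 22+4, 26+0) = 28
One optimal cutting: 4 + 1 + 1 → $20 + $4 + $4 = $28.

28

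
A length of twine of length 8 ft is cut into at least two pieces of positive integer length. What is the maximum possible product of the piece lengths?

Let P[k] be the best product for length k (with at least one cut). For each first piece i, the rest contributes max(k−i, P[k−i]).
P[2] = 1·max(1,0) = 1·1 = 1
P[3] = 1·max(2,1) = 1·2 = 2
P[4] = 2·max(2,1) = 2·2 = 4
P[5] = 2·max(3,2) = 2·3 = 6
P[6] = 3·max(3,2) = 3·3 = 9
P[7] = 2·max(5,6) = 2·6 = 12
P[8] = 2·max(6,9) = 2·9 = 18
One optimal split: 3 + 3 + 2; product 3·3·2 = 18.

18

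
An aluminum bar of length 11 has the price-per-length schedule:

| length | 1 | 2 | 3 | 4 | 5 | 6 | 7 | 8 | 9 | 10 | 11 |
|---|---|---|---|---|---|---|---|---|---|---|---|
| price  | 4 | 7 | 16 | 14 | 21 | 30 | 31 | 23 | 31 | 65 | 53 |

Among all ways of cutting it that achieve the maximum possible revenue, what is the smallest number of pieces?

2

Consider every possible first cut. r[k] is the best of p[i]+r[k−i] over all sellable i≤k.
r[1] = 4
r[2] = 8  (first piece 1, then r[1]=4)
r[3] = 16
r[4] = 20  (first piece 1, then r[3]=16)
r[5] = 24  (first piece 1, then r[4]=20)
r[6] = 32  (first piece 3, then r[3]=16)
r[7] = 36  (first piece 1, then r[6]=32)
r[8] = 40  (first piece 1, then r[7]=36)
r[9] = 48  (first piece 3, then r[6]=32)
r[10] = 65
r[11] = 69  (first piece 1, then r[10]=65)
Maximum revenue is $69.
Now minimize piece count subject to staying optimal: for each k, pieces[k] = 1 + min over i with p[i]+r[k−i]=r[k] of pieces[k−i].
pieces[8] = 4
pieces[9] = 3
pieces[10] = 1
pieces[11] = 2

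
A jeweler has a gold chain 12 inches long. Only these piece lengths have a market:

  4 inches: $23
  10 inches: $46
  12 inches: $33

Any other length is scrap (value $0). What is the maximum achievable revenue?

69

Consider every possible first cut. r[k] is the best of p[i]+r[k−i] over all sellable i≤k.
r[1] = 0
r[2] = 0
r[3] = 0
r[4] = 23
r[5] = 23
r[6] = 23
r[7] = 23
r[8] = 46  (first piece 4, then r[4]=23)
r[9] = 46
r[10] = max(23+23, 46+0) = 46
r[11] = max(23+23, 46+0) = 46
r[12] = max(23+46, 46+0, 33+0) = 69
One optimal cutting: 4 + 4 + 4 → $69.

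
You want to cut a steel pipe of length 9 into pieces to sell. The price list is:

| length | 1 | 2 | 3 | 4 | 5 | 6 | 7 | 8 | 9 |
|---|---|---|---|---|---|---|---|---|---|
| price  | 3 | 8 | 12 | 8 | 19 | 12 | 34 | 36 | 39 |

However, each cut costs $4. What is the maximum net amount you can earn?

39

Build net[k] bottom-up: net[k] = max over allowed piece i of (p[i] + net[k−i]) − 4 per cut.
net[1] = 3
net[2] = 8
net[3] = 12
net[4] = 12  (first piece 2, then net[2]=8)
net[5] = 19
net[6] = 20  (first piece 3, then net[3]=12)
net[7] = 34
net[8] = 36
net[9] = 39
Best is to make no cuts and sell whole for $39.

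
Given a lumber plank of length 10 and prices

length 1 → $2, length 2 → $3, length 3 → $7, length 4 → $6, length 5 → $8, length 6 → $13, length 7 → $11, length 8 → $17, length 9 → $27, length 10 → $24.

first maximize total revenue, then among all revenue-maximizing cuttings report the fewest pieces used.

2

Consider every possible first cut. r[k] is the best of p[i]+r[k−i] over all sellable i≤k.
r[1] = 2
r[2] = max(2+2, 3+0) = 4
r[3] = max(2+4, 3+2, 7+0) = 7
r[4] = max(2+7, 3+4, 7+2, 6+0) = 9
r[5] = max(2+9, 3+7, 7+4, 6+2, 8+0) = 11
r[6] = max(2+11, 3+9, 7+7, 6+4, 8+2, 13+0) = 14
r[7] = max(2+14, 3+11, 7+9, …, 13+2, 11+0) = 16
r[8] = max(2+16, 3+14, 7+11, …, 11+2, 17+0) = 18
r[9] = max(2+18, 3+16, 7+14, …, 17+2, 27+0) = 27
r[10] = max(2+27, 3+18, 7+16, …, 27+2, 24+0) = 29
Maximum revenue is $29.
Now minimize piece count subject to staying optimal: for each k, pieces[k] = 1 + min over i with p[i]+r[k−i]=r[k] of pieces[k−i].
pieces[7] = 3
pieces[8] = 4
pieces[9] = 1
pieces[10] = 2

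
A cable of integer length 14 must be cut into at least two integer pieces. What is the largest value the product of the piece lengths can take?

162

Define m[k] = max over 1≤i<k of i · max(k−i, m[k−i]); the inner max lets the remainder stay uncut if that's better.
m[2] = 1·max(1,0) = 1·1 = 1
m[3] = max(1·2, 2·1) = 2
m[4] = max(1·3, 2·2, 3·1) = 4
m[5] = max(1·4, 2·3, 3·2, 4·1) = 6
m[6] = max(1·6, 2·4, 3·3, 4·2, 5·1) = 9
m[7] = max(1·9, 2·6, 3·4, 4·3, 5·2, 6·1) = 12
m[8] = max(1·12, 2·9, 3·6, …, 6·2, 7·1) = 18
m[9] = max(1·18, 2·12, 3·9, …, 7·2, 8·1) = 27
m[10] = max(1·27, 2·18, 3·12, …, 8·2, 9·1) = 36
m[11] = max(1·36, 2·27, 3·18, …, 9·2, 10·1) = 54
m[12] = max(1·54, 2·36, 3·27, …, 10·2, 11·1) = 81
m[13] = max(1·81, 2·54, 3·36, …, 11·2, 12·1) = 108
m[14] = max(1·108, 2·81, 3·54, …, 12·2, 13·1) = 162
One optimal split: 3 + 3 + 3 + 3 + 2; product 3·3·3·3·2 = 162.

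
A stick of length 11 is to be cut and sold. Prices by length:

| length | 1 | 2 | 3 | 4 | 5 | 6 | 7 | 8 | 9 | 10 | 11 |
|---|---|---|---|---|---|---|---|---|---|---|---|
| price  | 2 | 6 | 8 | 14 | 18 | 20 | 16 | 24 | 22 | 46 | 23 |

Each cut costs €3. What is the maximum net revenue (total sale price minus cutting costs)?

45

Consider every possible first cut. v[k] is the best of p[i]+v[k−i] over all sellable i≤k, charging 3 whenever i<k.
v[1] = 2
v[2] = 6
v[3] = 8
v[4] = 14
v[5] = 18
v[6] = 20
v[7] = 21  (first piece 2, then v[5]=18)
v[8] = 25  (first piece 4, then v[4]=14)
v[9] = 29  (first piece 4, then v[5]=18)
v[10] = 46
v[11] = 45  (first piece 1, then v[10]=46)
One optimal plan: pieces 10 + 1 (1 cut) → €48 − €3 = €45.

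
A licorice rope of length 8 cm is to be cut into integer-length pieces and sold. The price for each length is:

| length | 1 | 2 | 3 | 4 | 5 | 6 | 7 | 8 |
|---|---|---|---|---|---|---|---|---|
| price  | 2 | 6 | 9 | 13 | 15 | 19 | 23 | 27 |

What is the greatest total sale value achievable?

27

Let v[k] be the best obtainable value from length k. For each k, try every first piece i and keep the best of price[i] + v[k−i].
v[1] = 2
v[2] = max(2+2, 6+0) = 6
v[3] = max(2+6, 6+2, 9+0) = 9
v[4] = max(2+9, 6+6, 9+2, 13+0) = 13
v[5] = max(2+13, 6+9, 9+6, 13+2, 15+0) = 15
v[6] = max(2+15, 6+13, 9+9, 13+6, 15+2, 19+0) = 19
v[7] = max(2+19, 6+15, 9+13, …, 19+2, 23+0) = 23
v[8] = max(2+23, 6+19, 9+15, …, 23+2, 27+0) = 27
Best is to sell the whole 8-cm piece uncut for ¢27.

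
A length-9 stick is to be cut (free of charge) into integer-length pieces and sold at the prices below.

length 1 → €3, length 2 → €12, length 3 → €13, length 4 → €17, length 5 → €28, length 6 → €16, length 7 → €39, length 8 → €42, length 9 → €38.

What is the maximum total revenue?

Let v[k] be the best obtainable value from length k. For each k, try every first piece i and keep the best of price[i] + v[k−i].
v[1] = 3
v[2] = 12
v[3] = 15  (first piece 1, then v[2]=12)
v[4] = 24  (first piece 2, then v[2]=12)
v[5] = 28
v[6] = 36  (first piece 2, then v[4]=24)
v[7] = 40  (first piece 2, then v[5]=28)
v[8] = 48  (first piece 2, then v[6]=36)
v[9] = 52  (first piece 2, then v[7]=40)
One optimal cutting: 5 + 2 + 2 → €28 + €12 + €12 = €52.

52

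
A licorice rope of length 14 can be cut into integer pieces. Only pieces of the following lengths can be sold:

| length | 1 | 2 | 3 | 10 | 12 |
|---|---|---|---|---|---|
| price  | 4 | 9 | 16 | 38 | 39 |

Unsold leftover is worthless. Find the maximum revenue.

Build f[k] bottom-up: f[k] = max over allowed piece i of (p[i] + f[k−i]).
f[1] = 4
f[2] = max(4+4, 9+0) = 9
f[3] = max(4+9, 9+4, 16+0) = 16
f[4] = max(4+16, 9+9, 16+4) = 20
f[5] = max(4+20, 9+16, 16+9) = 25
f[6] = max(4+25, 9+20, 16+16) = 32
f[7] = max(4+32, 9+25, 16+20) = 36
f[8] = max(4+36, 9+32, 16+25) = 41
f[9] = max(4+41, 9+36, 16+32) = 48
f[10] = max(4+48, 9+41, 16+36, 38+0) = 52
f[11] = max(4+52, 9+48, 16+41, 38+4) = 57
f[12] = max(4+57, 9+52, 16+48, 38+9, 39+0) = 64
f[13] = max(4+64, 9+57, 16+52, 38+16, 39+4) = 68
f[14] = max(4+68, 9+64, 16+57, 38+20, 39+9) = 73
One optimal cutting: 3 + 3 + 3 + 3 + 2 → ¢73.

73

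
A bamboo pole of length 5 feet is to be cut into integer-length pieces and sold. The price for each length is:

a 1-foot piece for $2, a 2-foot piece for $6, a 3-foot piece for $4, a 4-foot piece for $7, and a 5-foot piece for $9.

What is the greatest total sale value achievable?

Consider every possible first cut. v[k] is the best of p[i]+v[k−i] over all sellable i≤k.
v[1] = 2
v[2] = 6
v[3] = 8  (first piece 1, then v[2]=6)
v[4] = 12  (first piece 2, then v[2]=6)
v[5] = 14  (first piece 1, then v[4]=12)
One optimal cutting: 2 + 2 + 1 → $6 + $6 + $2 = $14.

14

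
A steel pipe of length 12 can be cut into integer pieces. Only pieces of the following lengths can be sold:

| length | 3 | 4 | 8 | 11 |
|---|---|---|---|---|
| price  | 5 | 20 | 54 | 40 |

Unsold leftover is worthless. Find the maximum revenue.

Consider every possible first cut. best[k] is the best of p[i]+best[k−i] over all sellable i≤k.
best[1] = 0
best[2] = 0
best[3] = 5
best[4] = 20
best[5] = 20
best[6] = 20
best[7] = 25  (first piece 3, then best[4]=20)
best[8] = 54
best[9] = 54
best[10] = 54
best[11] = 59  (first piece 3, then best[8]=54)
best[12] = 74  (first piece 4, then best[8]=54)
One optimal cutting: 8 + 4 → $74.

74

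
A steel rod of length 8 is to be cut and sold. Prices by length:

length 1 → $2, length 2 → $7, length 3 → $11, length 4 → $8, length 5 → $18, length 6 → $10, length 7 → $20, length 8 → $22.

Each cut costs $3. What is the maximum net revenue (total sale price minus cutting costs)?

Consider every possible first cut. v[k] is the best of p[i]+v[k−i] over all sellable i≤k, charging 3 whenever i<k.
v[1] = 2
v[2] = max(2+2-3, 7+0) = 7
v[3] = max(2+7-3, 7+2-3, 11+0) = 11
v[4] = max(2+11-3, 7+7-3, 11+2-3, 8+0) = 11
v[5] = max(2+11-3, 7+11-3, 11+7-3, 8+2-3, 18+0) = 18
v[6] = max(2+18-3, 7+11-3, 11+11-3, 8+7-3, 18+2-3, 10+0) = 19
v[7] = max(2+19-3, 7+18-3, 11+11-3, …, 10+2-3, 20+0) = 22
v[8] = max(2+22-3, 7+19-3, 11+18-3, …, 20+2-3, 22+0) = 26
One optimal plan: pieces 5 + 3 (1 cut) → $29 − $3 = $26.

26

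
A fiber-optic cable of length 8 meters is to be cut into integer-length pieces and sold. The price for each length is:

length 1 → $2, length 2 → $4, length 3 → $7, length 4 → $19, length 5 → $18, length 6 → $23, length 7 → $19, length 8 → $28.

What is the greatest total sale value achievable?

Consider every possible first cut. R[k] is the best of p[i]+R[k−i] over all sellable i≤k.
R[1] = 2
R[2] = 4  (first piece 1, then R[1]=2)
R[3] = 7
R[4] = 19
R[5] = 21  (first piece 1, then R[4]=19)
R[6] = 23  (first piece 1, then R[5]=21)
R[7] = 26  (first piece 3, then R[4]=19)
R[8] = 38  (first piece 4, then R[4]=19)
One optimal cutting: 4 + 4 → $19 + $19 = $38.

38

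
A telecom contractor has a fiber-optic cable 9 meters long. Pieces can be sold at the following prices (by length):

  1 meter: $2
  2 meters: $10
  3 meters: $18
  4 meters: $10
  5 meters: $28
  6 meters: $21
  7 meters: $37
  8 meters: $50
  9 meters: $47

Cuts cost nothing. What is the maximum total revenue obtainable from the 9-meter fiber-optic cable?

Consider every possible first cut. R[k] is the best of p[i]+R[k−i] over all sellable i≤k.
R[1] = 2
R[2] = max(2+2, 10+0) = 10
R[3] = max(2+10, 10+2, 18+0) = 18
R[4] = max(2+18, 10+10, 18+2, 10+0) = 20
R[5] = max(2+20, 10+18, 18+10, 10+2, 28+0) = 28
R[6] = max(2+28, 10+20, 18+18, 10+10, 28+2, 21+0) = 36
R[7] = max(2+36, 10+28, 18+20, …, 21+2, 37+0) = 38
R[8] = max(2+38, 10+36, 18+28, …, 37+2, 50+0) = 50
R[9] = max(2+50, 10+38, 18+36, …, 50+2, 47+0) = 54
One optimal cutting: 3 + 3 + 3 → $18 + $18 + $18 = $54.

54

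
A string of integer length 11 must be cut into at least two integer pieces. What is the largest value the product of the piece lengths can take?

Let f[k] be the best product for length k (with at least one cut). For each first piece i, the rest contributes max(k−i, f[k−i]).
f[2] = 1×max(1,0) = 1×1 = 1
f[3] = 1×max(2,1) = 1×2 = 2
f[4] = 2×max(2,1) = 2×2 = 4
f[5] = 2×max(3,2) = 2×3 = 6
f[6] = 3×max(3,2) = 3×3 = 9
f[7] = 2×max(5,6) = 2×6 = 12
f[8] = 2×max(6,9) = 2×9 = 18
f[9] = 3×max(6,9) = 3×9 = 27
f[10] = 2×max(8,18) = 2×18 = 36
f[11] = 2×max(9,27) = 2×27 = 54
One optimal split: 3 + 3 + 3 + 2; product 3×3×3×2 = 54.

54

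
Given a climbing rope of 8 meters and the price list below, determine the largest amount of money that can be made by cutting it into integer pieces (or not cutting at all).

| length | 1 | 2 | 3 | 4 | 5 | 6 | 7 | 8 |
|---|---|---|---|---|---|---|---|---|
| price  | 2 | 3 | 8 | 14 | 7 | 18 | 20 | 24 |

Consider every possible first cut. best[k] is the best of p[i]+best[k−i] over all sellable i≤k.
best[1] = 2
best[2] = max(2+2, 3+0) = 4
best[3] = max(2+4, 3+2, 8+0) = 8
best[4] = max(2+8, 3+4, 8+2, 14+0) = 14
best[5] = max(2+14, 3+8, 8+4, 14+2, 7+0) = 16
best[6] = max(2+16, 3+14, 8+8, 14+4, 7+2, 18+0) = 18
best[7] = max(2+18, 3+16, 8+14, …, 18+2, 20+0) = 22
best[8] = max(2+22, 3+18, 8+16, …, 20+2, 24+0) = 28
One optimal cutting: 4 + 4 → €14 + €14 = €28.

28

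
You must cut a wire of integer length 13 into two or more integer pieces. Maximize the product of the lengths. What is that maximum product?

108

Define prod[k] = max over 1≤i<k of i · max(k−i, prod[k−i]); the inner max lets the remainder stay uncut if that's better.
Small cases: prod[2]=1, prod[3]=2, prod[4]=4, prod[5]=6, prod[6]=9.
prod[7] = 2*max(5,6) = 2*6 = 12
prod[8] = 2*max(6,9) = 2*9 = 18
prod[9] = 3*max(6,9) = 3*9 = 27
prod[10] = 2*max(8,18) = 2*18 = 36
prod[11] = 2*max(9,27) = 2*27 = 54
prod[12] = 3*max(9,27) = 3*27 = 81
prod[13] = 2*max(11,54) = 2*54 = 108
One optimal split: 3 + 3 + 3 + 2 + 2; product 3*3*3*2*2 = 108.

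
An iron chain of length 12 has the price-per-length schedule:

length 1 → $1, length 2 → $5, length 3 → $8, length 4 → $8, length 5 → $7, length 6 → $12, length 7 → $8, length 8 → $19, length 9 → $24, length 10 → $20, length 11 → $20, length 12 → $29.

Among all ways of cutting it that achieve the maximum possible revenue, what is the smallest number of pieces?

Build r[k] bottom-up: r[k] = max over allowed piece i of (p[i] + r[k−i]).
r[1] = 1
r[2] = max(1+1, 5+0) = 5
r[3] = max(1+5, 5+1, 8+0) = 8
r[4] = max(1+8, 5+5, 8+1, 8+0) = 10
r[5] = max(1+10, 5+8, 8+5, 8+1, 7+0) = 13
r[6] = max(1+13, 5+10, 8+8, 8+5, 7+1, 12+0) = 16
r[7] = max(1+16, 5+13, 8+10, …, 12+1, 8+0) = 18
r[8] = max(1+18, 5+16, 8+13, …, 8+1, 19+0) = 21
r[9] = max(1+21, 5+18, 8+16, …, 19+1, 24+0) = 24
r[10] = max(1+24, 5+21, 8+18, …, 24+1, 20+0) = 26
r[11] = max(1+26, 5+24, 8+21, …, 20+1, 20+0) = 29
r[12] = max(1+29, 5+26, 8+24, …, 20+1, 29+0) = 32
Maximum revenue is $32.
Now minimize piece count subject to staying optimal: for each k, pieces[k] = 1 + min over i with p[i]+r[k−i]=r[k] of pieces[k−i].
pieces[9] = 1
pieces[10] = 4
pieces[11] = 2
pieces[12] = 2

2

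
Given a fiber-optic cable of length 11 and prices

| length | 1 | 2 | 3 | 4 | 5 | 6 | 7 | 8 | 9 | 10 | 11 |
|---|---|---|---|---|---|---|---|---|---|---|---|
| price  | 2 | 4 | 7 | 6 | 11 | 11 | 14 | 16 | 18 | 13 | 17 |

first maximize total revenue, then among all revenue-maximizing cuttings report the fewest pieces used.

Consider every possible first cut. r[k] is the best of p[i]+r[k−i] over all sellable i≤k.
r[1] = 2
r[2] = 4  (first piece 1, then r[1]=2)
r[3] = 7
r[4] = 9  (first piece 1, then r[3]=7)
r[5] = 11  (first piece 1, then r[4]=9)
r[6] = 14  (first piece 3, then r[3]=7)
r[7] = 16  (first piece 1, then r[6]=14)
r[8] = 18  (first piece 1, then r[7]=16)
r[9] = 21  (first piece 3, then r[6]=14)
r[10] = 23  (first piece 1, then r[9]=21)
r[11] = 25  (first piece 1, then r[10]=23)
Maximum revenue is $25.
Now minimize piece count subject to staying optimal: for each k, pieces[k] = 1 + min over i with p[i]+r[k−i]=r[k] of pieces[k−i].
pieces[8] = 2
pieces[9] = 3
pieces[10] = 4
pieces[11] = 3

3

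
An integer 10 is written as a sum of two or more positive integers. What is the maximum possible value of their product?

Define m[k] = max over 1≤i<k of i · max(k−i, m[k−i]); the inner max lets the remainder stay uncut if that's better.
Small cases: m[2]=1, m[3]=2, m[4]=4.
m[5] = max(1·4, 2·3, 3·2, 4·1) = 6
m[6] = max(1·6, 2·4, 3·3, 4·2, 5·1) = 9
m[7] = max(1·9, 2·6, 3·4, 4·3, 5·2, 6·1) = 12
m[8] = max(1·12, 2·9, 3·6, …, 6·2, 7·1) = 18
m[9] = max(1·18, 2·12, 3·9, …, 7·2, 8·1) = 27
m[10] = max(1·27, 2·18, 3·12, …, 8·2, 9·1) = 36
One optimal split: 3 + 3 + 2 + 2; product 3·3·2·2 = 36.

36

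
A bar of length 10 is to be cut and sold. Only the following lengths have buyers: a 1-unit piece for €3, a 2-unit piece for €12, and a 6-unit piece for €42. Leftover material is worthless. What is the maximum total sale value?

Let best[k] be the best obtainable value from length k. For each k, try every first piece i and keep the best of price[i] + best[k−i].
best[1] = 3
best[2] = 12
best[3] = 15  (first piece 1, then best[2]=12)
best[4] = 24  (first piece 2, then best[2]=12)
best[5] = 27  (first piece 1, then best[4]=24)
best[6] = 42
best[7] = 45  (first piece 1, then best[6]=42)
best[8] = 54  (first piece 2, then best[6]=42)
best[9] = 57  (first piece 1, then best[8]=54)
best[10] = 66  (first piece 2, then best[8]=54)
One optimal cutting: 6 + 2 + 2 → €66.

66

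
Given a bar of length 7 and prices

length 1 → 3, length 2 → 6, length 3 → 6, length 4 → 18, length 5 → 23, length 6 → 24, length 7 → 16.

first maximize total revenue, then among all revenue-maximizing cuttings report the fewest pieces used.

Let r[k] be the best obtainable value from length k. For each k, try every first piece i and keep the best of price[i] + r[k−i].
r[1] = 3
r[2] = max(3+3, 6+0) = 6
r[3] = max(3+6, 6+3, 6+0) = 9
r[4] = max(3+9, 6+6, 6+3, 18+0) = 18
r[5] = max(3+18, 6+9, 6+6, 18+3, 23+0) = 23
r[6] = max(3+23, 6+18, 6+9, 18+6, 23+3, 24+0) = 26
r[7] = max(3+26, 6+23, 6+18, …, 24+3, 16+0) = 29
Maximum revenue is 29.
Now minimize piece count subject to staying optimal: for each k, pieces[k] = 1 + min over i with p[i]+r[k−i]=r[k] of pieces[k−i].
pieces[4] = 1
pieces[5] = 1
pieces[6] = 2
pieces[7] = 2

2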